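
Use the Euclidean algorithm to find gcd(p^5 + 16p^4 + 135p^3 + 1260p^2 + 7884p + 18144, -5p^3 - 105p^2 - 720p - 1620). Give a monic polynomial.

p^2 + 12p + 36

Euclidean algorithm in ℚ[p]:
  p^5 + 16p^4 + 135p^3 + 1260p^2 + 7884p + 18144 = (-(1/5)p^2 + p - 96/5)(-5p^3 - 105p^2 - 720p - 1620) + (-360p^2 - 4320p - 12960)
  -5p^3 - 105p^2 - 720p - 1620 = ((1/72)p + 1/8)(-360p^2 - 4320p - 12960) + (0)
Last nonzero remainder: -360p^2 - 4320p - 12960. Dividing through by -360 gives the monic gcd p^2 + 12p + 36.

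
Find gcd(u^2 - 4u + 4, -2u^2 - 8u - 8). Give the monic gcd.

1

By polynomial division,
  u^2 - 4u + 4 = (-1/2)(-2u^2 - 8u - 8) + (-8u)
  -2u^2 - 8u - 8 = ((1/4)u + 1)(-8u) + (-8)
  -8u = (u)(-8) + (0)
The last nonzero remainder is the constant -8, so the polynomials are coprime and gcd = 1.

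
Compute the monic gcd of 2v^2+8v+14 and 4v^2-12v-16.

1

By polynomial division,
  2v^2+8v+14 = (1/2)(4v^2-12v-16) + (14v+22)
  4v^2-12v-16 = ((2/7)v-64/49)(14v+22) + (624/49)
  14v+22 = ((343/312)v+539/312)(624/49) + (0)
The last nonzero remainder is the constant 624/49, so the polynomials are coprime and gcd = 1.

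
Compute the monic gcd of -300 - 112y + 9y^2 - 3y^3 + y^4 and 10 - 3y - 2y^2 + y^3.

2 + y

Apply the Euclidean algorithm:
  y^4 - 3y^3 + 9y^2 - 112y - 300 = (y - 1)(y^3 - 2y^2 - 3y + 10) + (10y^2 - 125y - 290)
  y^3 - 2y^2 - 3y + 10 = ((1/10)y + 21/20)(10y^2 - 125y - 290) + ((629/4)y + 629/2)
  10y^2 - 125y - 290 = ((40/629)y - 580/629)((629/4)y + 629/2) + (0)
Last nonzero remainder: (629/4)y + 629/2. Dividing through by 629/4 gives the monic gcd y + 2.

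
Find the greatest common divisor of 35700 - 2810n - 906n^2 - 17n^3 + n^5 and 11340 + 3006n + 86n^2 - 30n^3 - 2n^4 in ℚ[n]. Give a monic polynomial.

By polynomial division,
  n^5 - 17n^3 - 906n^2 - 2810n + 35700 = (-(1/2)n + 15/2)(-2n^4 - 30n^3 + 86n^2 + 3006n + 11340) + (251n^3 - 48n^2 - 19685n - 49350)
  -2n^4 - 30n^3 + 86n^2 + 3006n + 11340 = (-(2/251)n - 7626/63001)(251n^3 - 48n^2 - 19685n - 49350) + (-(4829832/63001)n^2 + (14489496/63001)n + 338088240/63001)
  251n^3 - 48n^2 - 19685n - 49350 = (-(15813251/4829832)n - 14805235/1609944)(-(4829832/63001)n^2 + (14489496/63001)n + 338088240/63001) + (0)
Last nonzero remainder: -(4829832/63001)n^2 + (14489496/63001)n + 338088240/63001. Dividing through by -4829832/63001 gives the monic gcd n^2 - 3n - 70.

-70 - 3n + n^2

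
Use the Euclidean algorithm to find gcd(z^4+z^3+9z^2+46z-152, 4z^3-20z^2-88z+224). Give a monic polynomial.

Repeated division with remainder:
  z^4+z^3+9z^2+46z-152 = ((1/4)z+3/2)(4z^3-20z^2-88z+224) + (61z^2+122z-488)
  4z^3-20z^2-88z+224 = ((4/61)z-28/61)(61z^2+122z-488) + (0)
Last nonzero remainder: 61z^2+122z-488. Dividing through by 61 gives the monic gcd z^2+2z-8.

z^2+2z-8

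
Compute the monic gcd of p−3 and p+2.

1

Euclidean algorithm in ℚ[p]:
  p−3 = (p+2) + (−5)
  p+2 = (−(1/5)p−2/5)(−5) + (0)
The last nonzero remainder is the constant −5, so the polynomials are coprime and gcd = 1.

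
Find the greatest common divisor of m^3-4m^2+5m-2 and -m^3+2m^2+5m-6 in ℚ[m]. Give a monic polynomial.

m-1

Apply the Euclidean algorithm:
  m^3-4m^2+5m-2 = (-1)(-m^3+2m^2+5m-6) + (-2m^2+10m-8)
  -m^3+2m^2+5m-6 = ((1/2)m+3/2)(-2m^2+10m-8) + (-6m+6)
  -2m^2+10m-8 = ((1/3)m-4/3)(-6m+6) + (0)
Last nonzero remainder: -6m+6. Dividing through by -6 gives the monic gcd m-1.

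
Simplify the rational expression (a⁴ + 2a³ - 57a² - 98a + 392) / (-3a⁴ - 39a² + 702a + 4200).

Euclidean algorithm in ℚ[a]:
  a⁴ + 2a³ - 57a² - 98a + 392 = (-1/3)(-3a⁴ - 39a² + 702a + 4200) + (2a³ - 70a² + 136a + 1792)
  -3a⁴ - 39a² + 702a + 4200 = (-(3/2)a - 105/2)(2a³ - 70a² + 136a + 1792) + (-3510a² + 10530a + 98280)
  2a³ - 70a² + 136a + 1792 = (-(1/1755)a + 32/1755)(-3510a² + 10530a + 98280) + (0)
Last nonzero remainder: -3510a² + 10530a + 98280. Dividing through by -3510 gives the monic gcd a² - 3a - 28.
Cancel a² - 3a - 28 from numerator and denominator to get the reduced form.

(-a² - 5a + 14)/(3a² + 9a + 150)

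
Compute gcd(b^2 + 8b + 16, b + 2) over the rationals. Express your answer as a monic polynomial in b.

Repeated division with remainder:
  b^2 + 8b + 16 = (b + 6)(b + 2) + (4)
  b + 2 = ((1/4)b + 1/2)(4) + (0)
The last nonzero remainder is the constant 4, so the polynomials are coprime and gcd = 1.

1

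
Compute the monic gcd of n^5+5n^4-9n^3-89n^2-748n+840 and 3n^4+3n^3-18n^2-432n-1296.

Apply the Euclidean algorithm:
  n^5+5n^4-9n^3-89n^2-748n+840 = ((1/3)n+4/3)(3n^4+3n^3-18n^2-432n-1296) + (-7n^3+79n^2+260n+2568)
  3n^4+3n^3-18n^2-432n-1296 = (-(3/7)n-258/49)(-7n^3+79n^2+260n+2568) + ((24960/49)n^2+(99840/49)n+599040/49)
  -7n^3+79n^2+260n+2568 = (-(343/24960)n+5243/24960)((24960/49)n^2+(99840/49)n+599040/49) + (0)
Last nonzero remainder: (24960/49)n^2+(99840/49)n+599040/49. Dividing through by 24960/49 gives the monic gcd n^2+4n+24.

n^2+4n+24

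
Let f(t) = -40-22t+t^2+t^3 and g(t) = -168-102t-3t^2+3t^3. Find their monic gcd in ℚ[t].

Apply the Euclidean algorithm:
  t^3+t^2-22t-40 = (1/3)(3t^3-3t^2-102t-168) + (2t^2+12t+16)
  3t^3-3t^2-102t-168 = ((3/2)t-21/2)(2t^2+12t+16) + (0)
Last nonzero remainder: 2t^2+12t+16. Dividing through by 2 gives the monic gcd t^2+6t+8.

8+6t+t^2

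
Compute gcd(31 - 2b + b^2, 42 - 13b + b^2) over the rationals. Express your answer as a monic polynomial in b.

Apply the Euclidean algorithm:
  b^2 - 2b + 31 = (b^2 - 13b + 42) + (11b - 11)
  b^2 - 13b + 42 = ((1/11)b - 12/11)(11b - 11) + (30)
  11b - 11 = ((11/30)b - 11/30)(30) + (0)
The last nonzero remainder is the constant 30, so the polynomials are coprime and gcd = 1.

1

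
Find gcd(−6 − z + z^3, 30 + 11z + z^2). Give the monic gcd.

Apply the Euclidean algorithm:
  z^3 − z − 6 = (z − 11)(z^2 + 11z + 30) + (90z + 324)
  z^2 + 11z + 30 = ((1/90)z + 37/450)(90z + 324) + (84/25)
  90z + 324 = ((375/14)z + 675/7)(84/25) + (0)
The last nonzero remainder is the constant 84/25, so the polynomials are coprime and gcd = 1.

1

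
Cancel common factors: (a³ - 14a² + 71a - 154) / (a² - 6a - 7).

(a² - 7a + 22)/(a + 1)

Apply the Euclidean algorithm:
  a³ - 14a² + 71a - 154 = (a - 8)(a² - 6a - 7) + (30a - 210)
  a² - 6a - 7 = ((1/30)a + 1/30)(30a - 210) + (0)
Last nonzero remainder: 30a - 210. Dividing through by 30 gives the monic gcd a - 7.
Cancel a - 7 from numerator and denominator to get the reduced form.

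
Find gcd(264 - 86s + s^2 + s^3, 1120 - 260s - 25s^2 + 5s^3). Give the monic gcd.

-4 + s

Apply the Euclidean algorithm:
  s^3 + s^2 - 86s + 264 = (1/5)(5s^3 - 25s^2 - 260s + 1120) + (6s^2 - 34s + 40)
  5s^3 - 25s^2 - 260s + 1120 = ((5/6)s + 5/9)(6s^2 - 34s + 40) + (-(2470/9)s + 9880/9)
  6s^2 - 34s + 40 = (-(27/1235)s + 9/247)(-(2470/9)s + 9880/9) + (0)
Last nonzero remainder: -(2470/9)s + 9880/9. Dividing through by -2470/9 gives the monic gcd s - 4.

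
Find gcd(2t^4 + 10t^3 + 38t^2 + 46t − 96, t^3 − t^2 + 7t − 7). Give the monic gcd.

Repeated division with remainder:
  2t^4 + 10t^3 + 38t^2 + 46t − 96 = (2t + 12)(t^3 − t^2 + 7t − 7) + (36t^2 − 24t − 12)
  t^3 − t^2 + 7t − 7 = ((1/36)t − 1/108)(36t^2 − 24t − 12) + ((64/9)t − 64/9)
  36t^2 − 24t − 12 = ((81/16)t + 27/16)((64/9)t − 64/9) + (0)
Last nonzero remainder: (64/9)t − 64/9. Dividing through by 64/9 gives the monic gcd t − 1.

t − 1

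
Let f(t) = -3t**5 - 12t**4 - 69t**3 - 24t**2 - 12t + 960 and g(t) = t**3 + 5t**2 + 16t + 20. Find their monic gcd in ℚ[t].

Repeated division with remainder:
  -3t**5 - 12t**4 - 69t**3 - 24t**2 - 12t + 960 = (-3t**2 + 3t - 36)(t**3 + 5t**2 + 16t + 20) + (168t**2 + 504t + 1680)
  t**3 + 5t**2 + 16t + 20 = ((1/168)t + 1/84)(168t**2 + 504t + 1680) + (0)
Last nonzero remainder: 168t**2 + 504t + 1680. Dividing through by 168 gives the monic gcd t**2 + 3t + 10.

t**2 + 3t + 10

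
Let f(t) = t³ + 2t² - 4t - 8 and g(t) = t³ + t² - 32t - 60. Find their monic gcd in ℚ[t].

t + 2

Repeated division with remainder:
  t³ + 2t² - 4t - 8 = (t³ + t² - 32t - 60) + (t² + 28t + 52)
  t³ + t² - 32t - 60 = (t - 27)(t² + 28t + 52) + (672t + 1344)
  t² + 28t + 52 = ((1/672)t + 13/336)(672t + 1344) + (0)
Last nonzero remainder: 672t + 1344. Dividing through by 672 gives the monic gcd t + 2.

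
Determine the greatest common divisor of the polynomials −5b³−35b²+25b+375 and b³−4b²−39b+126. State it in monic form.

b−3

Apply the Euclidean algorithm:
  −5b³−35b²+25b+375 = (−5)(b³−4b²−39b+126) + (−55b²−170b+1005)
  b³−4b²−39b+126 = (−(1/55)b+78/605)(−55b²−170b+1005) + ((144/121)b−432/121)
  −55b²−170b+1005 = (−(6655/144)b−40535/144)((144/121)b−432/121) + (0)
Last nonzero remainder: (144/121)b−432/121. Dividing through by 144/121 gives the monic gcd b−3.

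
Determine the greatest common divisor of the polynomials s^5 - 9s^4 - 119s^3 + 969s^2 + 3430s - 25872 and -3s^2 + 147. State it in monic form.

Apply the Euclidean algorithm:
  s^5 - 9s^4 - 119s^3 + 969s^2 + 3430s - 25872 = (-(1/3)s^3 + 3s^2 + (70/3)s - 176)(-3s^2 + 147) + (0)
Last nonzero remainder: -3s^2 + 147. Dividing through by -3 gives the monic gcd s^2 - 49.

s^2 - 49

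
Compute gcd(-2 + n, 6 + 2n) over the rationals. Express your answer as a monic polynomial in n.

1

Euclidean algorithm in ℚ[n]:
  n - 2 = (1/2)(2n + 6) + (-5)
  2n + 6 = (-(2/5)n - 6/5)(-5) + (0)
The last nonzero remainder is the constant -5, so the polynomials are coprime and gcd = 1.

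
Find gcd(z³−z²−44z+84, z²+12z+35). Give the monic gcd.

Repeated division with remainder:
  z³−z²−44z+84 = (z−13)(z²+12z+35) + (77z+539)
  z²+12z+35 = ((1/77)z+5/77)(77z+539) + (0)
Last nonzero remainder: 77z+539. Dividing through by 77 gives the monic gcd z+7.

z+7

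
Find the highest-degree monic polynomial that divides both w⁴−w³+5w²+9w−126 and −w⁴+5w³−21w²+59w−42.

w³−4w²+17w−42

Euclidean algorithm in ℚ[w]:
  w⁴−w³+5w²+9w−126 = (−1)(−w⁴+5w³−21w²+59w−42) + (4w³−16w²+68w−168)
  −w⁴+5w³−21w²+59w−42 = (−(1/4)w+1/4)(4w³−16w²+68w−168) + (0)
Last nonzero remainder: 4w³−16w²+68w−168. Dividing through by 4 gives the monic gcd w³−4w²+17w−42.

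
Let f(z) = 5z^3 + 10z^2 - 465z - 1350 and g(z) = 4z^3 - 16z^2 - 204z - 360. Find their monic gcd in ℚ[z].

z^2 - 7z - 30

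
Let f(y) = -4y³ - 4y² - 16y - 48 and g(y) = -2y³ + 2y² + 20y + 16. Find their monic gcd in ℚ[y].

Euclidean algorithm in ℚ[y]:
  -4y³ - 4y² - 16y - 48 = (2)(-2y³ + 2y² + 20y + 16) + (-8y² - 56y - 80)
  -2y³ + 2y² + 20y + 16 = ((1/4)y - 2)(-8y² - 56y - 80) + (-72y - 144)
  -8y² - 56y - 80 = ((1/9)y + 5/9)(-72y - 144) + (0)
Last nonzero remainder: -72y - 144. Dividing through by -72 gives the monic gcd y + 2.

y + 2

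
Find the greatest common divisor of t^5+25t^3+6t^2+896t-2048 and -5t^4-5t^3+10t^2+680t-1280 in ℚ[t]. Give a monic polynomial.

Apply the Euclidean algorithm:
  t^5+25t^3+6t^2+896t-2048 = (-(1/5)t+1/5)(-5t^4-5t^3+10t^2+680t-1280) + (28t^3+140t^2+504t-1792)
  -5t^4-5t^3+10t^2+680t-1280 = (-(5/28)t+5/7)(28t^3+140t^2+504t-1792) + (0)
Last nonzero remainder: 28t^3+140t^2+504t-1792. Dividing through by 28 gives the monic gcd t^3+5t^2+18t-64.

t^3+5t^2+18t-64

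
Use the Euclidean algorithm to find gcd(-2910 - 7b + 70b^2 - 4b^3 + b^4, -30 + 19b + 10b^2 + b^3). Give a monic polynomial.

5 + b

Apply the Euclidean algorithm:
  b^4 - 4b^3 + 70b^2 - 7b - 2910 = (b - 14)(b^3 + 10b^2 + 19b - 30) + (191b^2 + 289b - 3330)
  b^3 + 10b^2 + 19b - 30 = ((1/191)b + 1621/36481)(191b^2 + 289b - 3330) + ((860700/36481)b + 4303500/36481)
  191b^2 + 289b - 3330 = ((6967871/860700)b - 4049391/143450)((860700/36481)b + 4303500/36481) + (0)
Last nonzero remainder: (860700/36481)b + 4303500/36481. Dividing through by 860700/36481 gives the monic gcd b + 5.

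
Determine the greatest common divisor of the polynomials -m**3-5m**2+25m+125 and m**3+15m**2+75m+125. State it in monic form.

m**2+10m+25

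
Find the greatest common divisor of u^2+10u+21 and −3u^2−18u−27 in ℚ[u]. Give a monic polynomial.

u+3

Apply the Euclidean algorithm:
  u^2+10u+21 = (−1/3)(−3u^2−18u−27) + (4u+12)
  −3u^2−18u−27 = (−(3/4)u−9/4)(4u+12) + (0)
Last nonzero remainder: 4u+12. Dividing through by 4 gives the monic gcd u+3.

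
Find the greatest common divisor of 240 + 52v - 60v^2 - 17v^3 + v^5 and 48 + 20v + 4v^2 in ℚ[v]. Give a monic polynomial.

12 + 5v + v^2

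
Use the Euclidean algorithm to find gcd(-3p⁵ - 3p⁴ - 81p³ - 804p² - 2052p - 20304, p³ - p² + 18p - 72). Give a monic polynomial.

Euclidean algorithm in ℚ[p]:
  -3p⁵ - 3p⁴ - 81p³ - 804p² - 2052p - 20304 = (-3p² - 6p - 33)(p³ - p² + 18p - 72) + (-945p² - 1890p - 22680)
  p³ - p² + 18p - 72 = (-(1/945)p + 1/315)(-945p² - 1890p - 22680) + (0)
Last nonzero remainder: -945p² - 1890p - 22680. Dividing through by -945 gives the monic gcd p² + 2p + 24.

p² + 2p + 24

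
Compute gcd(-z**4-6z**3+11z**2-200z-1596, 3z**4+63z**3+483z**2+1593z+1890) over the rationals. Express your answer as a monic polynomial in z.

Apply the Euclidean algorithm:
  -z**4-6z**3+11z**2-200z-1596 = (-1/3)(3z**4+63z**3+483z**2+1593z+1890) + (15z**3+172z**2+331z-966)
  3z**4+63z**3+483z**2+1593z+1890 = ((1/5)z+143/75)(15z**3+172z**2+331z-966) + ((6664/75)z**2+(86632/75)z+93296/25)
  15z**3+172z**2+331z-966 = ((1125/6664)z-1725/6664)((6664/75)z**2+(86632/75)z+93296/25) + (0)
Last nonzero remainder: (6664/75)z**2+(86632/75)z+93296/25. Dividing through by 6664/75 gives the monic gcd z**2+13z+42.

z**2+13z+42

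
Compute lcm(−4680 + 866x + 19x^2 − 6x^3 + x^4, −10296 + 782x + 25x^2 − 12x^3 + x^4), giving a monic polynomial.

Apply the Euclidean algorithm:
  x^4 − 6x^3 + 19x^2 + 866x − 4680 = (x^4 − 12x^3 + 25x^2 + 782x − 10296) + (6x^3 − 6x^2 + 84x + 5616)
  x^4 − 12x^3 + 25x^2 + 782x − 10296 = ((1/6)x − 11/6)(6x^3 − 6x^2 + 84x + 5616) + (0)
Last nonzero remainder: 6x^3 − 6x^2 + 84x + 5616. Dividing through by 6 gives the monic gcd x^3 − x^2 + 14x + 936.
Then lcm(f, g) = f·g / gcd(f, g); expanding and making the result monic gives the answer.

51480 − 14206x + 657x^2 + 85x^3 − 17x^4 + x^5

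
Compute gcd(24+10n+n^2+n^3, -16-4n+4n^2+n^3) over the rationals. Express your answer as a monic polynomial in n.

By polynomial division,
  n^3+n^2+10n+24 = (n^3+4n^2-4n-16) + (-3n^2+14n+40)
  n^3+4n^2-4n-16 = (-(1/3)n-26/9)(-3n^2+14n+40) + ((448/9)n+896/9)
  -3n^2+14n+40 = (-(27/448)n+45/112)((448/9)n+896/9) + (0)
Last nonzero remainder: (448/9)n+896/9. Dividing through by 448/9 gives the monic gcd n+2.

2+n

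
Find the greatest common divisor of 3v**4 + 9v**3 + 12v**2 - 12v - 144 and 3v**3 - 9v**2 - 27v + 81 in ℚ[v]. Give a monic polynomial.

v + 3

By polynomial division,
  3v**4 + 9v**3 + 12v**2 - 12v - 144 = (v + 6)(3v**3 - 9v**2 - 27v + 81) + (93v**2 + 69v - 630)
  3v**3 - 9v**2 - 27v + 81 = ((1/31)v - 116/961)(93v**2 + 69v - 630) + ((1587/961)v + 4761/961)
  93v**2 + 69v - 630 = ((29791/529)v - 67270/529)((1587/961)v + 4761/961) + (0)
Last nonzero remainder: (1587/961)v + 4761/961. Dividing through by 1587/961 gives the monic gcd v + 3.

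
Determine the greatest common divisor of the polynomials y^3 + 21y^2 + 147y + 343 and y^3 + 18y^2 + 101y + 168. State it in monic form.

y + 7

Apply the Euclidean algorithm:
  y^3 + 21y^2 + 147y + 343 = (y^3 + 18y^2 + 101y + 168) + (3y^2 + 46y + 175)
  y^3 + 18y^2 + 101y + 168 = ((1/3)y + 8/9)(3y^2 + 46y + 175) + ((16/9)y + 112/9)
  3y^2 + 46y + 175 = ((27/16)y + 225/16)((16/9)y + 112/9) + (0)
Last nonzero remainder: (16/9)y + 112/9. Dividing through by 16/9 gives the monic gcd y + 7.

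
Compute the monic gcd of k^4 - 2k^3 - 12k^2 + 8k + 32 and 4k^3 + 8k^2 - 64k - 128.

k^2 - 2k - 8

Repeated division with remainder:
  k^4 - 2k^3 - 12k^2 + 8k + 32 = ((1/4)k - 1)(4k^3 + 8k^2 - 64k - 128) + (12k^2 - 24k - 96)
  4k^3 + 8k^2 - 64k - 128 = ((1/3)k + 4/3)(12k^2 - 24k - 96) + (0)
Last nonzero remainder: 12k^2 - 24k - 96. Dividing through by 12 gives the monic gcd k^2 - 2k - 8.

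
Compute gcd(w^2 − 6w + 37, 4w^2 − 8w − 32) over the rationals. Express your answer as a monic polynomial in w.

By polynomial division,
  w^2 − 6w + 37 = (1/4)(4w^2 − 8w − 32) + (−4w + 45)
  4w^2 − 8w − 32 = (−w − 37/4)(−4w + 45) + (1537/4)
  −4w + 45 = (−(16/1537)w + 180/1537)(1537/4) + (0)
The last nonzero remainder is the constant 1537/4, so the polynomials are coprime and gcd = 1.

1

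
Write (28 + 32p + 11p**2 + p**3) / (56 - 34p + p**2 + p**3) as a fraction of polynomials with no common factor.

(4 + 4p + p**2)/(8 - 6p + p**2)

Apply the Euclidean algorithm:
  p**3 + 11p**2 + 32p + 28 = (p**3 + p**2 - 34p + 56) + (10p**2 + 66p - 28)
  p**3 + p**2 - 34p + 56 = ((1/10)p - 14/25)(10p**2 + 66p - 28) + ((144/25)p + 1008/25)
  10p**2 + 66p - 28 = ((125/72)p - 25/36)((144/25)p + 1008/25) + (0)
Last nonzero remainder: (144/25)p + 1008/25. Dividing through by 144/25 gives the monic gcd p + 7.
Cancel p + 7 from numerator and denominator to get the reduced form.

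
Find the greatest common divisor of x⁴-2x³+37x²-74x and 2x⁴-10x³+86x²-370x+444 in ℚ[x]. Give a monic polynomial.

By polynomial division,
  x⁴-2x³+37x²-74x = (1/2)(2x⁴-10x³+86x²-370x+444) + (3x³-6x²+111x-222)
  2x⁴-10x³+86x²-370x+444 = ((2/3)x-2)(3x³-6x²+111x-222) + (0)
Last nonzero remainder: 3x³-6x²+111x-222. Dividing through by 3 gives the monic gcd x³-2x²+37x-74.

x³-2x²+37x-74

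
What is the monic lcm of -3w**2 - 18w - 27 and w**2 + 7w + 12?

By polynomial division,
  -3w**2 - 18w - 27 = (-3)(w**2 + 7w + 12) + (3w + 9)
  w**2 + 7w + 12 = ((1/3)w + 4/3)(3w + 9) + (0)
Last nonzero remainder: 3w + 9. Dividing through by 3 gives the monic gcd w + 3.
Then lcm(f, g) = f·g / gcd(f, g); expanding and making the result monic gives the answer.

w**3 + 10w**2 + 33w + 36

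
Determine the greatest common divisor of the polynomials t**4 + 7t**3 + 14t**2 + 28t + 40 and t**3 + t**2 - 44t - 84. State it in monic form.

By polynomial division,
  t**4 + 7t**3 + 14t**2 + 28t + 40 = (t + 6)(t**3 + t**2 - 44t - 84) + (52t**2 + 376t + 544)
  t**3 + t**2 - 44t - 84 = ((1/52)t - 81/676)(52t**2 + 376t + 544) + (-(1590/169)t - 3180/169)
  52t**2 + 376t + 544 = (-(4394/795)t - 22984/795)(-(1590/169)t - 3180/169) + (0)
Last nonzero remainder: -(1590/169)t - 3180/169. Dividing through by -1590/169 gives the monic gcd t + 2.

t + 2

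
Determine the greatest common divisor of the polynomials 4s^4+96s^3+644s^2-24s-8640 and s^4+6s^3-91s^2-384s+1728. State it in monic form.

s^3+14s^2+21s-216

Repeated division with remainder:
  4s^4+96s^3+644s^2-24s-8640 = (4)(s^4+6s^3-91s^2-384s+1728) + (72s^3+1008s^2+1512s-15552)
  s^4+6s^3-91s^2-384s+1728 = ((1/72)s-1/9)(72s^3+1008s^2+1512s-15552) + (0)
Last nonzero remainder: 72s^3+1008s^2+1512s-15552. Dividing through by 72 gives the monic gcd s^3+14s^2+21s-216.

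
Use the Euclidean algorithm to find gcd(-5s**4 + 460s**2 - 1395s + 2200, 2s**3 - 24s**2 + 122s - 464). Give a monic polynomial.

Repeated division with remainder:
  -5s**4 + 460s**2 - 1395s + 2200 = (-(5/2)s - 30)(2s**3 - 24s**2 + 122s - 464) + (45s**2 + 1105s - 11720)
  2s**3 - 24s**2 + 122s - 464 = ((2/45)s - 658/405)(45s**2 + 1105s - 11720) + ((197492/81)s - 1579936/81)
  45s**2 + 1105s - 11720 = ((3645/197492)s + 118665/197492)((197492/81)s - 1579936/81) + (0)
Last nonzero remainder: (197492/81)s - 1579936/81. Dividing through by 197492/81 gives the monic gcd s - 8.

s - 8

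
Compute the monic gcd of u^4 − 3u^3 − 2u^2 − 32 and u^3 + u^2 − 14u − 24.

By polynomial division,
  u^4 − 3u^3 − 2u^2 − 32 = (u − 4)(u^3 + u^2 − 14u − 24) + (16u^2 − 32u − 128)
  u^3 + u^2 − 14u − 24 = ((1/16)u + 3/16)(16u^2 − 32u − 128) + (0)
Last nonzero remainder: 16u^2 − 32u − 128. Dividing through by 16 gives the monic gcd u^2 − 2u − 8.

u^2 − 2u − 8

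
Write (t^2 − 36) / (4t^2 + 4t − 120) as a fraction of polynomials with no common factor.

(t − 6)/(4t − 20)

Apply the Euclidean algorithm:
  t^2 − 36 = (1/4)(4t^2 + 4t − 120) + (−t − 6)
  4t^2 + 4t − 120 = (−4t + 20)(−t − 6) + (0)
Last nonzero remainder: −t − 6. Dividing through by −1 gives the monic gcd t + 6.
Cancel t + 6 from numerator and denominator to get the reduced form.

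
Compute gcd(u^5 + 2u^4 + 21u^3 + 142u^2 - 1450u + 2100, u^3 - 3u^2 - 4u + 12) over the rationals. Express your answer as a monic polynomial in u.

u^2 - 5u + 6

Apply the Euclidean algorithm:
  u^5 + 2u^4 + 21u^3 + 142u^2 - 1450u + 2100 = (u^2 + 5u + 40)(u^3 - 3u^2 - 4u + 12) + (270u^2 - 1350u + 1620)
  u^3 - 3u^2 - 4u + 12 = ((1/270)u + 1/135)(270u^2 - 1350u + 1620) + (0)
Last nonzero remainder: 270u^2 - 1350u + 1620. Dividing through by 270 gives the monic gcd u^2 - 5u + 6.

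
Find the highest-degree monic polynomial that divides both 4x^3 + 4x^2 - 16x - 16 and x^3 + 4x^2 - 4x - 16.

x^2 - 4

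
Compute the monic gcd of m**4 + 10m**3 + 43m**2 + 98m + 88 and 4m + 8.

m + 2

Repeated division with remainder:
  m**4 + 10m**3 + 43m**2 + 98m + 88 = ((1/4)m**3 + 2m**2 + (27/4)m + 11)(4m + 8) + (0)
Last nonzero remainder: 4m + 8. Dividing through by 4 gives the monic gcd m + 2.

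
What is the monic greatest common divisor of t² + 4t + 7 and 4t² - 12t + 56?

Apply the Euclidean algorithm:
  t² + 4t + 7 = (1/4)(4t² - 12t + 56) + (7t - 7)
  4t² - 12t + 56 = ((4/7)t - 8/7)(7t - 7) + (48)
  7t - 7 = ((7/48)t - 7/48)(48) + (0)
The last nonzero remainder is the constant 48, so the polynomials are coprime and gcd = 1.

1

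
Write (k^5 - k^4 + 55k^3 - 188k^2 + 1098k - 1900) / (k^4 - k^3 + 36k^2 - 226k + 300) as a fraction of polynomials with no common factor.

(k^2 - 3k + 19)/(k - 3)

Repeated division with remainder:
  k^5 - k^4 + 55k^3 - 188k^2 + 1098k - 1900 = (k)(k^4 - k^3 + 36k^2 - 226k + 300) + (19k^3 + 38k^2 + 798k - 1900)
  k^4 - k^3 + 36k^2 - 226k + 300 = ((1/19)k - 3/19)(19k^3 + 38k^2 + 798k - 1900) + (0)
Last nonzero remainder: 19k^3 + 38k^2 + 798k - 1900. Dividing through by 19 gives the monic gcd k^3 + 2k^2 + 42k - 100.
Cancel k^3 + 2k^2 + 42k - 100 from numerator and denominator to get the reduced form.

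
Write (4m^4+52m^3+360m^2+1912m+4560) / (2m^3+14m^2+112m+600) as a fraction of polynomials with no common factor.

(2m^3+14m^2+96m+380)/(m^2+m+50)

Apply the Euclidean algorithm:
  4m^4+52m^3+360m^2+1912m+4560 = (2m+12)(2m^3+14m^2+112m+600) + (-32m^2-632m-2640)
  2m^3+14m^2+112m+600 = (-(1/16)m+51/64)(-32m^2-632m-2640) + ((3605/8)m+10815/4)
  -32m^2-632m-2640 = (-(256/3605)m-704/721)((3605/8)m+10815/4) + (0)
Last nonzero remainder: (3605/8)m+10815/4. Dividing through by 3605/8 gives the monic gcd m+6.
Cancel m+6 from numerator and denominator to get the reduced form.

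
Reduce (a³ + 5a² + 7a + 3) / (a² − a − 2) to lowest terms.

(a² + 4a + 3)/(a − 2)

Euclidean algorithm in ℚ[a]:
  a³ + 5a² + 7a + 3 = (a + 6)(a² − a − 2) + (15a + 15)
  a² − a − 2 = ((1/15)a − 2/15)(15a + 15) + (0)
Last nonzero remainder: 15a + 15. Dividing through by 15 gives the monic gcd a + 1.
Cancel a + 1 from numerator and denominator to get the reduced form.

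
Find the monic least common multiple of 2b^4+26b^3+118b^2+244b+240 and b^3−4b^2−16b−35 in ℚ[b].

Euclidean algorithm in ℚ[b]:
  2b^4+26b^3+118b^2+244b+240 = (2b+34)(b^3−4b^2−16b−35) + (286b^2+858b+1430)
  b^3−4b^2−16b−35 = ((1/286)b−7/286)(286b^2+858b+1430) + (0)
Last nonzero remainder: 286b^2+858b+1430. Dividing through by 286 gives the monic gcd b^2+3b+5.
Then lcm(f, g) = f·g / gcd(f, g); expanding and making the result monic gives the answer.

b^5+6b^4−32b^3−291b^2−734b−840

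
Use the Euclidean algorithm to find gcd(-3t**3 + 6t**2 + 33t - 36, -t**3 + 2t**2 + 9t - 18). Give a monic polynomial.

By polynomial division,
  -3t**3 + 6t**2 + 33t - 36 = (3)(-t**3 + 2t**2 + 9t - 18) + (6t + 18)
  -t**3 + 2t**2 + 9t - 18 = (-(1/6)t**2 + (5/6)t - 1)(6t + 18) + (0)
Last nonzero remainder: 6t + 18. Dividing through by 6 gives the monic gcd t + 3.

t + 3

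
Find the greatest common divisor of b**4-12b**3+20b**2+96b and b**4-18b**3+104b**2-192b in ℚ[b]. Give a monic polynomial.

b**3-14b**2+48b

Apply the Euclidean algorithm:
  b**4-12b**3+20b**2+96b = (b**4-18b**3+104b**2-192b) + (6b**3-84b**2+288b)
  b**4-18b**3+104b**2-192b = ((1/6)b-2/3)(6b**3-84b**2+288b) + (0)
Last nonzero remainder: 6b**3-84b**2+288b. Dividing through by 6 gives the monic gcd b**3-14b**2+48b.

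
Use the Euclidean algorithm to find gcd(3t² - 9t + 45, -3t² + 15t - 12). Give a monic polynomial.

1

Apply the Euclidean algorithm:
  3t² - 9t + 45 = (-1)(-3t² + 15t - 12) + (6t + 33)
  -3t² + 15t - 12 = (-(1/2)t + 21/4)(6t + 33) + (-741/4)
  6t + 33 = (-(8/247)t - 44/247)(-741/4) + (0)
The last nonzero remainder is the constant -741/4, so the polynomials are coprime and gcd = 1.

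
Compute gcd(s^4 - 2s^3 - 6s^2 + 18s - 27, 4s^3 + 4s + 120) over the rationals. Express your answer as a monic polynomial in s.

s + 3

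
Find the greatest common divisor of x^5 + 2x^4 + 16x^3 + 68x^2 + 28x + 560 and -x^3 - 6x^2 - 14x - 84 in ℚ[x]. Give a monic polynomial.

x^2 + 14

Euclidean algorithm in ℚ[x]:
  x^5 + 2x^4 + 16x^3 + 68x^2 + 28x + 560 = (-x^2 + 4x - 26)(-x^3 - 6x^2 - 14x - 84) + (-116x^2 - 1624)
  -x^3 - 6x^2 - 14x - 84 = ((1/116)x + 3/58)(-116x^2 - 1624) + (0)
Last nonzero remainder: -116x^2 - 1624. Dividing through by -116 gives the monic gcd x^2 + 14.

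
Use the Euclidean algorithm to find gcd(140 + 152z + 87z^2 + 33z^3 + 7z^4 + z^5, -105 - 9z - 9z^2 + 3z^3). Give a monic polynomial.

By polynomial division,
  z^5 + 7z^4 + 33z^3 + 87z^2 + 152z + 140 = ((1/3)z^2 + (10/3)z + 22)(3z^3 - 9z^2 - 9z - 105) + (350z^2 + 700z + 2450)
  3z^3 - 9z^2 - 9z - 105 = ((3/350)z - 3/70)(350z^2 + 700z + 2450) + (0)
Last nonzero remainder: 350z^2 + 700z + 2450. Dividing through by 350 gives the monic gcd z^2 + 2z + 7.

7 + 2z + z^2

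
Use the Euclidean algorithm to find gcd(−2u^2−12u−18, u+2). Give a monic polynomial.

1

Apply the Euclidean algorithm:
  −2u^2−12u−18 = (−2u−8)(u+2) + (−2)
  u+2 = (−(1/2)u−1)(−2) + (0)
The last nonzero remainder is the constant −2, so the polynomials are coprime and gcd = 1.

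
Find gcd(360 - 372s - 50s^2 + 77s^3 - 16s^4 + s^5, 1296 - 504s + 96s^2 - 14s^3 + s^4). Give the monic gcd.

Apply the Euclidean algorithm:
  s^5 - 16s^4 + 77s^3 - 50s^2 - 372s + 360 = (s - 2)(s^4 - 14s^3 + 96s^2 - 504s + 1296) + (-47s^3 + 646s^2 - 2676s + 2952)
  s^4 - 14s^3 + 96s^2 - 504s + 1296 = (-(1/47)s + 12/2209)(-47s^3 + 646s^2 - 2676s + 2952) + ((78540/2209)s^2 - (942480/2209)s + 2827440/2209)
  -47s^3 + 646s^2 - 2676s + 2952 = (-(103823/78540)s + 90569/39270)((78540/2209)s^2 - (942480/2209)s + 2827440/2209) + (0)
Last nonzero remainder: (78540/2209)s^2 - (942480/2209)s + 2827440/2209. Dividing through by 78540/2209 gives the monic gcd s^2 - 12s + 36.

36 - 12s + s^2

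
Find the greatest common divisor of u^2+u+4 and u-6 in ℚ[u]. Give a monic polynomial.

Repeated division with remainder:
  u^2+u+4 = (u+7)(u-6) + (46)
  u-6 = ((1/46)u-3/23)(46) + (0)
The last nonzero remainder is the constant 46, so the polynomials are coprime and gcd = 1.

1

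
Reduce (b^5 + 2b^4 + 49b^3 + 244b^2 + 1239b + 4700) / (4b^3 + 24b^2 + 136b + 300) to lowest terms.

(b^3 - b^2 + 27b + 188)/(4b + 12)

Euclidean algorithm in ℚ[b]:
  b^5 + 2b^4 + 49b^3 + 244b^2 + 1239b + 4700 = ((1/4)b^2 - b + 39/4)(4b^3 + 24b^2 + 136b + 300) + (71b^2 + 213b + 1775)
  4b^3 + 24b^2 + 136b + 300 = ((4/71)b + 12/71)(71b^2 + 213b + 1775) + (0)
Last nonzero remainder: 71b^2 + 213b + 1775. Dividing through by 71 gives the monic gcd b^2 + 3b + 25.
Cancel b^2 + 3b + 25 from numerator and denominator to get the reduced form.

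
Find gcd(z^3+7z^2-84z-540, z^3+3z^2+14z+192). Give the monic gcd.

z+6

Euclidean algorithm in ℚ[z]:
  z^3+7z^2-84z-540 = (z^3+3z^2+14z+192) + (4z^2-98z-732)
  z^3+3z^2+14z+192 = ((1/4)z+55/8)(4z^2-98z-732) + ((3483/4)z+10449/2)
  4z^2-98z-732 = ((16/3483)z-488/3483)((3483/4)z+10449/2) + (0)
Last nonzero remainder: (3483/4)z+10449/2. Dividing through by 3483/4 gives the monic gcd z+6.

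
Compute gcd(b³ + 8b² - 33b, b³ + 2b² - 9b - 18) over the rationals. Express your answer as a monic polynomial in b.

Apply the Euclidean algorithm:
  b³ + 8b² - 33b = (b³ + 2b² - 9b - 18) + (6b² - 24b + 18)
  b³ + 2b² - 9b - 18 = ((1/6)b + 1)(6b² - 24b + 18) + (12b - 36)
  6b² - 24b + 18 = ((1/2)b - 1/2)(12b - 36) + (0)
Last nonzero remainder: 12b - 36. Dividing through by 12 gives the monic gcd b - 3.

b - 3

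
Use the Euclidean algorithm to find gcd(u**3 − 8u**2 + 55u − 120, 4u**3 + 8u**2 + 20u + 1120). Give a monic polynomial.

u**2 − 5u + 40

Apply the Euclidean algorithm:
  u**3 − 8u**2 + 55u − 120 = (1/4)(4u**3 + 8u**2 + 20u + 1120) + (−10u**2 + 50u − 400)
  4u**3 + 8u**2 + 20u + 1120 = (−(2/5)u − 14/5)(−10u**2 + 50u − 400) + (0)
Last nonzero remainder: −10u**2 + 50u − 400. Dividing through by −10 gives the monic gcd u**2 − 5u + 40.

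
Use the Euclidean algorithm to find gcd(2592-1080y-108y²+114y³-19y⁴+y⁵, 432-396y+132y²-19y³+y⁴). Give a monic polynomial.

-144+84y-16y²+y³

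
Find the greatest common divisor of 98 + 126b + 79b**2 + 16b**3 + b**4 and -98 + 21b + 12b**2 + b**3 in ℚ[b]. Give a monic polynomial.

Apply the Euclidean algorithm:
  b**4 + 16b**3 + 79b**2 + 126b + 98 = (b + 4)(b**3 + 12b**2 + 21b - 98) + (10b**2 + 140b + 490)
  b**3 + 12b**2 + 21b - 98 = ((1/10)b - 1/5)(10b**2 + 140b + 490) + (0)
Last nonzero remainder: 10b**2 + 140b + 490. Dividing through by 10 gives the monic gcd b**2 + 14b + 49.

49 + 14b + b**2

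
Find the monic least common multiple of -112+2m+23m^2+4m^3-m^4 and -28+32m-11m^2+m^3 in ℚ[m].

Apply the Euclidean algorithm:
  -m^4+4m^3+23m^2+2m-112 = (-m-7)(m^3-11m^2+32m-28) + (-22m^2+198m-308)
  m^3-11m^2+32m-28 = (-(1/22)m+1/11)(-22m^2+198m-308) + (0)
Last nonzero remainder: -22m^2+198m-308. Dividing through by -22 gives the monic gcd m^2-9m+14.
Then lcm(f, g) = f·g / gcd(f, g); expanding and making the result monic gives the answer.

-224+116m+44m^2-15m^3-6m^4+m^5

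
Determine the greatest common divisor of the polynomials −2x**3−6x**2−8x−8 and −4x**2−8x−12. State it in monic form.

1

Repeated division with remainder:
  −2x**3−6x**2−8x−8 = ((1/2)x+1/2)(−4x**2−8x−12) + (2x−2)
  −4x**2−8x−12 = (−2x−6)(2x−2) + (−24)
  2x−2 = (−(1/12)x+1/12)(−24) + (0)
The last nonzero remainder is the constant −24, so the polynomials are coprime and gcd = 1.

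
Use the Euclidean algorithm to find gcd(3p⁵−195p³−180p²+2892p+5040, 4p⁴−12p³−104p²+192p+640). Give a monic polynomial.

p³+p²−22p−40

Repeated division with remainder:
  3p⁵−195p³−180p²+2892p+5040 = ((3/4)p+9/4)(4p⁴−12p³−104p²+192p+640) + (−90p³−90p²+1980p+3600)
  4p⁴−12p³−104p²+192p+640 = (−(2/45)p+8/45)(−90p³−90p²+1980p+3600) + (0)
Last nonzero remainder: −90p³−90p²+1980p+3600. Dividing through by −90 gives the monic gcd p³+p²−22p−40.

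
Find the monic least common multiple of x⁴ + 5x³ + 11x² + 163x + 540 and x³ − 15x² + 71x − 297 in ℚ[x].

Euclidean algorithm in ℚ[x]:
  x⁴ + 5x³ + 11x² + 163x + 540 = (x + 20)(x³ − 15x² + 71x − 297) + (240x² − 960x + 6480)
  x³ − 15x² + 71x − 297 = ((1/240)x − 11/240)(240x² − 960x + 6480) + (0)
Last nonzero remainder: 240x² − 960x + 6480. Dividing through by 240 gives the monic gcd x² − 4x + 27.
Then lcm(f, g) = f·g / gcd(f, g); expanding and making the result monic gives the answer.

x⁵ − 6x⁴ − 44x³ + 42x² − 1253x − 5940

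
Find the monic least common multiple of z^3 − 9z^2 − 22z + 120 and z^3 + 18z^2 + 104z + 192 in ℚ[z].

z^5 + 5z^4 − 100z^3 − 620z^2 + 624z + 5760

Euclidean algorithm in ℚ[z]:
  z^3 − 9z^2 − 22z + 120 = (z^3 + 18z^2 + 104z + 192) + (−27z^2 − 126z − 72)
  z^3 + 18z^2 + 104z + 192 = (−(1/27)z − 40/81)(−27z^2 − 126z − 72) + ((352/9)z + 1408/9)
  −27z^2 − 126z − 72 = (−(243/352)z − 81/176)((352/9)z + 1408/9) + (0)
Last nonzero remainder: (352/9)z + 1408/9. Dividing through by 352/9 gives the monic gcd z + 4.
Then lcm(f, g) = f·g / gcd(f, g); expanding and making the result monic gives the answer.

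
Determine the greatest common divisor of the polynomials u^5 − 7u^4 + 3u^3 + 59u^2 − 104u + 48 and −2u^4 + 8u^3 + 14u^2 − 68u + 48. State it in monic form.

u^3 − 2u^2 − 11u + 12

By polynomial division,
  u^5 − 7u^4 + 3u^3 + 59u^2 − 104u + 48 = (−(1/2)u + 3/2)(−2u^4 + 8u^3 + 14u^2 − 68u + 48) + (−2u^3 + 4u^2 + 22u − 24)
  −2u^4 + 8u^3 + 14u^2 − 68u + 48 = (u − 2)(−2u^3 + 4u^2 + 22u − 24) + (0)
Last nonzero remainder: −2u^3 + 4u^2 + 22u − 24. Dividing through by −2 gives the monic gcd u^3 − 2u^2 − 11u + 12.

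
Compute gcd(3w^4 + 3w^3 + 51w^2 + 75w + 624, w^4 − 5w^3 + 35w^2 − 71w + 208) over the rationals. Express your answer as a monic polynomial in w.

w^2 − 3w + 16

Repeated division with remainder:
  3w^4 + 3w^3 + 51w^2 + 75w + 624 = (3)(w^4 − 5w^3 + 35w^2 − 71w + 208) + (18w^3 − 54w^2 + 288w)
  w^4 − 5w^3 + 35w^2 − 71w + 208 = ((1/18)w − 1/9)(18w^3 − 54w^2 + 288w) + (13w^2 − 39w + 208)
  18w^3 − 54w^2 + 288w = ((18/13)w)(13w^2 − 39w + 208) + (0)
Last nonzero remainder: 13w^2 − 39w + 208. Dividing through by 13 gives the monic gcd w^2 − 3w + 16.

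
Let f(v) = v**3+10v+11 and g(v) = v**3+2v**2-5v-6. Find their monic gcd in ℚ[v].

v+1

Euclidean algorithm in ℚ[v]:
  v**3+10v+11 = (v**3+2v**2-5v-6) + (-2v**2+15v+17)
  v**3+2v**2-5v-6 = (-(1/2)v-19/4)(-2v**2+15v+17) + ((299/4)v+299/4)
  -2v**2+15v+17 = (-(8/299)v+68/299)((299/4)v+299/4) + (0)
Last nonzero remainder: (299/4)v+299/4. Dividing through by 299/4 gives the monic gcd v+1.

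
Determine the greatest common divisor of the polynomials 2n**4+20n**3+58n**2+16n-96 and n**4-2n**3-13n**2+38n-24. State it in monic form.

Euclidean algorithm in ℚ[n]:
  2n**4+20n**3+58n**2+16n-96 = (2)(n**4-2n**3-13n**2+38n-24) + (24n**3+84n**2-60n-48)
  n**4-2n**3-13n**2+38n-24 = ((1/24)n-11/48)(24n**3+84n**2-60n-48) + ((35/4)n**2+(105/4)n-35)
  24n**3+84n**2-60n-48 = ((96/35)n+48/35)((35/4)n**2+(105/4)n-35) + (0)
Last nonzero remainder: (35/4)n**2+(105/4)n-35. Dividing through by 35/4 gives the monic gcd n**2+3n-4.

n**2+3n-4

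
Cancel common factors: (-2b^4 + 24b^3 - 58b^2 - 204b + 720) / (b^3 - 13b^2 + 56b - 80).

Repeated division with remainder:
  -2b^4 + 24b^3 - 58b^2 - 204b + 720 = (-2b - 2)(b^3 - 13b^2 + 56b - 80) + (28b^2 - 252b + 560)
  b^3 - 13b^2 + 56b - 80 = ((1/28)b - 1/7)(28b^2 - 252b + 560) + (0)
Last nonzero remainder: 28b^2 - 252b + 560. Dividing through by 28 gives the monic gcd b^2 - 9b + 20.
Cancel b^2 - 9b + 20 from numerator and denominator to get the reduced form.

(-2b^2 + 6b + 36)/(b - 4)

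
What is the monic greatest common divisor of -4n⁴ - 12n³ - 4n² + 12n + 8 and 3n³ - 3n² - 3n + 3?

n² - 1

By polynomial division,
  -4n⁴ - 12n³ - 4n² + 12n + 8 = (-(4/3)n - 16/3)(3n³ - 3n² - 3n + 3) + (-24n² + 24)
  3n³ - 3n² - 3n + 3 = (-(1/8)n + 1/8)(-24n² + 24) + (0)
Last nonzero remainder: -24n² + 24. Dividing through by -24 gives the monic gcd n² - 1.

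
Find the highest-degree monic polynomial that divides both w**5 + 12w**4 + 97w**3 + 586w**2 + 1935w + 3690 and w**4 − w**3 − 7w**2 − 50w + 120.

w**2 + 5w + 15

Repeated division with remainder:
  w**5 + 12w**4 + 97w**3 + 586w**2 + 1935w + 3690 = (w + 13)(w**4 − w**3 − 7w**2 − 50w + 120) + (117w**3 + 727w**2 + 2465w + 2130)
  w**4 − w**3 − 7w**2 − 50w + 120 = ((1/117)w − 844/13689)(117w**3 + 727w**2 + 2465w + 2130) + ((229360/13689)w**2 + (1146800/13689)w + 1146800/4563)
  117w**3 + 727w**2 + 2465w + 2130 = ((1601613/229360)w + 971919/114680)((229360/13689)w**2 + (1146800/13689)w + 1146800/4563) + (0)
Last nonzero remainder: (229360/13689)w**2 + (1146800/13689)w + 1146800/4563. Dividing through by 229360/13689 gives the monic gcd w**2 + 5w + 15.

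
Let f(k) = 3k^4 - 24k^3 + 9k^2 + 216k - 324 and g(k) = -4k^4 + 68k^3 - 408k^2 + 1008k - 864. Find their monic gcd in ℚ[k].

k^3 - 11k^2 + 36k - 36

Repeated division with remainder:
  3k^4 - 24k^3 + 9k^2 + 216k - 324 = (-3/4)(-4k^4 + 68k^3 - 408k^2 + 1008k - 864) + (27k^3 - 297k^2 + 972k - 972)
  -4k^4 + 68k^3 - 408k^2 + 1008k - 864 = (-(4/27)k + 8/9)(27k^3 - 297k^2 + 972k - 972) + (0)
Last nonzero remainder: 27k^3 - 297k^2 + 972k - 972. Dividing through by 27 gives the monic gcd k^3 - 11k^2 + 36k - 36.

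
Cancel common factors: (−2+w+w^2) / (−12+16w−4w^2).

(−2−w)/(−12+4w)

By polynomial division,
  w^2+w−2 = (−1/4)(−4w^2+16w−12) + (5w−5)
  −4w^2+16w−12 = (−(4/5)w+12/5)(5w−5) + (0)
Last nonzero remainder: 5w−5. Dividing through by 5 gives the monic gcd w−1.
Cancel w−1 from numerator and denominator to get the reduced form.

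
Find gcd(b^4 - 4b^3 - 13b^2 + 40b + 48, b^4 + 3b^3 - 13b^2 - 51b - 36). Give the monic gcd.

b^3 - 13b - 12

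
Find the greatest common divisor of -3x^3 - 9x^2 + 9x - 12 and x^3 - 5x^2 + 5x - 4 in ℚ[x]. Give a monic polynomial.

Euclidean algorithm in ℚ[x]:
  -3x^3 - 9x^2 + 9x - 12 = (-3)(x^3 - 5x^2 + 5x - 4) + (-24x^2 + 24x - 24)
  x^3 - 5x^2 + 5x - 4 = (-(1/24)x + 1/6)(-24x^2 + 24x - 24) + (0)
Last nonzero remainder: -24x^2 + 24x - 24. Dividing through by -24 gives the monic gcd x^2 - x + 1.

x^2 - x + 1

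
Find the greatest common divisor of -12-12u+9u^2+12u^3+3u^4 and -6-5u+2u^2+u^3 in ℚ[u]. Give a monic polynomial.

1+u

Repeated division with remainder:
  3u^4+12u^3+9u^2-12u-12 = (3u+6)(u^3+2u^2-5u-6) + (12u^2+36u+24)
  u^3+2u^2-5u-6 = ((1/12)u-1/12)(12u^2+36u+24) + (-4u-4)
  12u^2+36u+24 = (-3u-6)(-4u-4) + (0)
Last nonzero remainder: -4u-4. Dividing through by -4 gives the monic gcd u+1.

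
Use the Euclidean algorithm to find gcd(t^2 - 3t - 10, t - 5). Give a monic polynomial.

By polynomial division,
  t^2 - 3t - 10 = (t + 2)(t - 5) + (0)
The last nonzero remainder t - 5 is already monic.

t - 5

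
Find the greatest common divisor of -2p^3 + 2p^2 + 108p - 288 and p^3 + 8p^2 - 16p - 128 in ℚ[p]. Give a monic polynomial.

p + 8

By polynomial division,
  -2p^3 + 2p^2 + 108p - 288 = (-2)(p^3 + 8p^2 - 16p - 128) + (18p^2 + 76p - 544)
  p^3 + 8p^2 - 16p - 128 = ((1/18)p + 17/81)(18p^2 + 76p - 544) + (-(140/81)p - 1120/81)
  18p^2 + 76p - 544 = (-(729/70)p + 1377/35)(-(140/81)p - 1120/81) + (0)
Last nonzero remainder: -(140/81)p - 1120/81. Dividing through by -140/81 gives the monic gcd p + 8.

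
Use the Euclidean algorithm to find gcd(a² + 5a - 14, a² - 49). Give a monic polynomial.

Repeated division with remainder:
  a² + 5a - 14 = (a² - 49) + (5a + 35)
  a² - 49 = ((1/5)a - 7/5)(5a + 35) + (0)
Last nonzero remainder: 5a + 35. Dividing through by 5 gives the monic gcd a + 7.

a + 7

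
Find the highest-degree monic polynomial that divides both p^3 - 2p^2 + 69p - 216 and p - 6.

By polynomial division,
  p^3 - 2p^2 + 69p - 216 = (p^2 + 4p + 93)(p - 6) + (342)
  p - 6 = ((1/342)p - 1/57)(342) + (0)
The last nonzero remainder is the constant 342, so the polynomials are coprime and gcd = 1.

1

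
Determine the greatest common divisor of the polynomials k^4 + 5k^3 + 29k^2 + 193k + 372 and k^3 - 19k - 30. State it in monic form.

Repeated division with remainder:
  k^4 + 5k^3 + 29k^2 + 193k + 372 = (k + 5)(k^3 - 19k - 30) + (48k^2 + 318k + 522)
  k^3 - 19k - 30 = ((1/48)k - 53/384)(48k^2 + 318k + 522) + ((897/64)k + 2691/64)
  48k^2 + 318k + 522 = ((1024/299)k + 3712/299)((897/64)k + 2691/64) + (0)
Last nonzero remainder: (897/64)k + 2691/64. Dividing through by 897/64 gives the monic gcd k + 3.

k + 3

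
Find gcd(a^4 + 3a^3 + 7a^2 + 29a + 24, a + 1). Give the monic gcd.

Euclidean algorithm in ℚ[a]:
  a^4 + 3a^3 + 7a^2 + 29a + 24 = (a^3 + 2a^2 + 5a + 24)(a + 1) + (0)
The last nonzero remainder a + 1 is already monic.

a + 1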